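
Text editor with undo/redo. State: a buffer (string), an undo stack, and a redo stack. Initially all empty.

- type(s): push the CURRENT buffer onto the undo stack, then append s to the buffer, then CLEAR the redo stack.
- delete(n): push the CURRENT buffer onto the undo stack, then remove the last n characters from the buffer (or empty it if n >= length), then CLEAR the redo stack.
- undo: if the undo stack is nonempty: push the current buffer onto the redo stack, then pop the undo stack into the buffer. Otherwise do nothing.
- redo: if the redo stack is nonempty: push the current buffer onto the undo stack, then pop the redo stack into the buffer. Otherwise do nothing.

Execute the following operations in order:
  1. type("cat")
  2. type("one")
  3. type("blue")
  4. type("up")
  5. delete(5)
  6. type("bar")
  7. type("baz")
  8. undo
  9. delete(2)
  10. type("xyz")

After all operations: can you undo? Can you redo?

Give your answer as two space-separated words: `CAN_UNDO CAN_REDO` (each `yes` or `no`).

After op 1 (type): buf='cat' undo_depth=1 redo_depth=0
After op 2 (type): buf='catone' undo_depth=2 redo_depth=0
After op 3 (type): buf='catoneblue' undo_depth=3 redo_depth=0
After op 4 (type): buf='catoneblueup' undo_depth=4 redo_depth=0
After op 5 (delete): buf='catoneb' undo_depth=5 redo_depth=0
After op 6 (type): buf='catonebbar' undo_depth=6 redo_depth=0
After op 7 (type): buf='catonebbarbaz' undo_depth=7 redo_depth=0
After op 8 (undo): buf='catonebbar' undo_depth=6 redo_depth=1
After op 9 (delete): buf='catonebb' undo_depth=7 redo_depth=0
After op 10 (type): buf='catonebbxyz' undo_depth=8 redo_depth=0

Answer: yes no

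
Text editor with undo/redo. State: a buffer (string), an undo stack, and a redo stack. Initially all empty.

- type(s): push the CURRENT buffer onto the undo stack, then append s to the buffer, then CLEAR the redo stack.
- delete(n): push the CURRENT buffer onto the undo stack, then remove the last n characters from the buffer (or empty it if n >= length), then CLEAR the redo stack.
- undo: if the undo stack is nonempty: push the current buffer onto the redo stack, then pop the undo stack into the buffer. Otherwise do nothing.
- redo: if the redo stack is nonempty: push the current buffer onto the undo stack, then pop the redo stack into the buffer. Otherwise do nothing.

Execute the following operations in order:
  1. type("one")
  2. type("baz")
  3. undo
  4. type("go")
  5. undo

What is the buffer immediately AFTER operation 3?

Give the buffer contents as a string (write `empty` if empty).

Answer: one

Derivation:
After op 1 (type): buf='one' undo_depth=1 redo_depth=0
After op 2 (type): buf='onebaz' undo_depth=2 redo_depth=0
After op 3 (undo): buf='one' undo_depth=1 redo_depth=1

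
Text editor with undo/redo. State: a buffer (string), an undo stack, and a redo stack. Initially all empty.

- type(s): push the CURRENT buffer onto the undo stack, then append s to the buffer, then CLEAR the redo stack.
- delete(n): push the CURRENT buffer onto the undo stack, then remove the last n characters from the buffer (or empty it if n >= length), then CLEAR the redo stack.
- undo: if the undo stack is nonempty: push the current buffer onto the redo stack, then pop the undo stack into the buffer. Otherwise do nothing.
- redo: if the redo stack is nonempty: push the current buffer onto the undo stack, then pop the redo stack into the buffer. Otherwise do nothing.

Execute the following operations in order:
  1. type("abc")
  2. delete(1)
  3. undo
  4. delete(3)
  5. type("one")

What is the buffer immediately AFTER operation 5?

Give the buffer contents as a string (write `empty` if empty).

Answer: one

Derivation:
After op 1 (type): buf='abc' undo_depth=1 redo_depth=0
After op 2 (delete): buf='ab' undo_depth=2 redo_depth=0
After op 3 (undo): buf='abc' undo_depth=1 redo_depth=1
After op 4 (delete): buf='(empty)' undo_depth=2 redo_depth=0
After op 5 (type): buf='one' undo_depth=3 redo_depth=0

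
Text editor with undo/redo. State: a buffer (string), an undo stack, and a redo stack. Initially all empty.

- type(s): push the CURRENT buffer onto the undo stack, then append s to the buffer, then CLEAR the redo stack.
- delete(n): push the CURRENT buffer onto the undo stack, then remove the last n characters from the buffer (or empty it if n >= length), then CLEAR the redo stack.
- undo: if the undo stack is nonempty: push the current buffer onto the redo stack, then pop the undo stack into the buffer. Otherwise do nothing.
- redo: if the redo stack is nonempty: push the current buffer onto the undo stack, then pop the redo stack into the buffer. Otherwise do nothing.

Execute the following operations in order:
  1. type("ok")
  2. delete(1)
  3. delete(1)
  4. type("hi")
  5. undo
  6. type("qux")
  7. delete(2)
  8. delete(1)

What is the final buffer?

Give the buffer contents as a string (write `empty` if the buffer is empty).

Answer: empty

Derivation:
After op 1 (type): buf='ok' undo_depth=1 redo_depth=0
After op 2 (delete): buf='o' undo_depth=2 redo_depth=0
After op 3 (delete): buf='(empty)' undo_depth=3 redo_depth=0
After op 4 (type): buf='hi' undo_depth=4 redo_depth=0
After op 5 (undo): buf='(empty)' undo_depth=3 redo_depth=1
After op 6 (type): buf='qux' undo_depth=4 redo_depth=0
After op 7 (delete): buf='q' undo_depth=5 redo_depth=0
After op 8 (delete): buf='(empty)' undo_depth=6 redo_depth=0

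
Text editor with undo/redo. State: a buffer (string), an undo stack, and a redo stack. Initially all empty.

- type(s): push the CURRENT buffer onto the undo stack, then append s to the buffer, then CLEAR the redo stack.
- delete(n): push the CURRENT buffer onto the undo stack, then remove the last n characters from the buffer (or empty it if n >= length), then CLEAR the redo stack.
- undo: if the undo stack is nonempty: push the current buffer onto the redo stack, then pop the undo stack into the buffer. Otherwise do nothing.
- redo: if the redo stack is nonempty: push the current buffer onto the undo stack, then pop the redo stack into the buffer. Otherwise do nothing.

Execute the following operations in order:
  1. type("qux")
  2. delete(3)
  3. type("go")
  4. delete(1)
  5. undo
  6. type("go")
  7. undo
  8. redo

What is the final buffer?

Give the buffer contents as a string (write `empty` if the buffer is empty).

Answer: gogo

Derivation:
After op 1 (type): buf='qux' undo_depth=1 redo_depth=0
After op 2 (delete): buf='(empty)' undo_depth=2 redo_depth=0
After op 3 (type): buf='go' undo_depth=3 redo_depth=0
After op 4 (delete): buf='g' undo_depth=4 redo_depth=0
After op 5 (undo): buf='go' undo_depth=3 redo_depth=1
After op 6 (type): buf='gogo' undo_depth=4 redo_depth=0
After op 7 (undo): buf='go' undo_depth=3 redo_depth=1
After op 8 (redo): buf='gogo' undo_depth=4 redo_depth=0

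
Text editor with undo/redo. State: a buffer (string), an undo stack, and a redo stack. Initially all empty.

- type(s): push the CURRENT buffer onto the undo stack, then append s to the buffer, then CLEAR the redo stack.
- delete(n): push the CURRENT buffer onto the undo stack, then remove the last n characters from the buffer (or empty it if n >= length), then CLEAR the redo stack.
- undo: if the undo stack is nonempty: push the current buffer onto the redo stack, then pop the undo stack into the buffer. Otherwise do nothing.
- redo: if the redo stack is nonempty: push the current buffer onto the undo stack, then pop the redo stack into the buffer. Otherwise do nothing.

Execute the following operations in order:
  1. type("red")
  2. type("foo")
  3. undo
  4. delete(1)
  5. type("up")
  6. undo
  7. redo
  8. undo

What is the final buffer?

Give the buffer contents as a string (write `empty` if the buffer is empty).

After op 1 (type): buf='red' undo_depth=1 redo_depth=0
After op 2 (type): buf='redfoo' undo_depth=2 redo_depth=0
After op 3 (undo): buf='red' undo_depth=1 redo_depth=1
After op 4 (delete): buf='re' undo_depth=2 redo_depth=0
After op 5 (type): buf='reup' undo_depth=3 redo_depth=0
After op 6 (undo): buf='re' undo_depth=2 redo_depth=1
After op 7 (redo): buf='reup' undo_depth=3 redo_depth=0
After op 8 (undo): buf='re' undo_depth=2 redo_depth=1

Answer: re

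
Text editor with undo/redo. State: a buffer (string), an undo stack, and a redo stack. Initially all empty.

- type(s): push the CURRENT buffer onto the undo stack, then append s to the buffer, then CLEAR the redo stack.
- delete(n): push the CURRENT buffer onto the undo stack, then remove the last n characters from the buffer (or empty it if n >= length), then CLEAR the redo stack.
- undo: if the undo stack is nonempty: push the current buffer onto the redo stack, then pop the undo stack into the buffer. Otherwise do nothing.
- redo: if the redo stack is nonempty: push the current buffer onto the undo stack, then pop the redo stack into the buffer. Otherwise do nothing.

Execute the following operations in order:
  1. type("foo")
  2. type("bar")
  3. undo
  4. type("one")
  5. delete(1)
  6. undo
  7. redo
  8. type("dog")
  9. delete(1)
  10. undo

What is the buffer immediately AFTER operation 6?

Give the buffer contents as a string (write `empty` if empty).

After op 1 (type): buf='foo' undo_depth=1 redo_depth=0
After op 2 (type): buf='foobar' undo_depth=2 redo_depth=0
After op 3 (undo): buf='foo' undo_depth=1 redo_depth=1
After op 4 (type): buf='fooone' undo_depth=2 redo_depth=0
After op 5 (delete): buf='fooon' undo_depth=3 redo_depth=0
After op 6 (undo): buf='fooone' undo_depth=2 redo_depth=1

Answer: fooone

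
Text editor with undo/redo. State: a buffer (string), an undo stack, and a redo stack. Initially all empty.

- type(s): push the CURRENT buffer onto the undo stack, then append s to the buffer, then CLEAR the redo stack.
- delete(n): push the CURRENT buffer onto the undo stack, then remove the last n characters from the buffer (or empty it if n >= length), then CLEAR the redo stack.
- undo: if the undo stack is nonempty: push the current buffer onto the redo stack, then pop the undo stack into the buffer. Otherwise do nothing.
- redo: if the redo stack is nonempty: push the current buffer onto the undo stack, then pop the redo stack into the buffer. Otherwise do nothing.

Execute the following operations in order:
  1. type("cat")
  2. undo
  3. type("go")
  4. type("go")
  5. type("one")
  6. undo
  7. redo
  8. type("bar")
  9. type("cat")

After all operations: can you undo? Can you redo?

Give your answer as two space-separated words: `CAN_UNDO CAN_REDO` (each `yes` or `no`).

Answer: yes no

Derivation:
After op 1 (type): buf='cat' undo_depth=1 redo_depth=0
After op 2 (undo): buf='(empty)' undo_depth=0 redo_depth=1
After op 3 (type): buf='go' undo_depth=1 redo_depth=0
After op 4 (type): buf='gogo' undo_depth=2 redo_depth=0
After op 5 (type): buf='gogoone' undo_depth=3 redo_depth=0
After op 6 (undo): buf='gogo' undo_depth=2 redo_depth=1
After op 7 (redo): buf='gogoone' undo_depth=3 redo_depth=0
After op 8 (type): buf='gogoonebar' undo_depth=4 redo_depth=0
After op 9 (type): buf='gogoonebarcat' undo_depth=5 redo_depth=0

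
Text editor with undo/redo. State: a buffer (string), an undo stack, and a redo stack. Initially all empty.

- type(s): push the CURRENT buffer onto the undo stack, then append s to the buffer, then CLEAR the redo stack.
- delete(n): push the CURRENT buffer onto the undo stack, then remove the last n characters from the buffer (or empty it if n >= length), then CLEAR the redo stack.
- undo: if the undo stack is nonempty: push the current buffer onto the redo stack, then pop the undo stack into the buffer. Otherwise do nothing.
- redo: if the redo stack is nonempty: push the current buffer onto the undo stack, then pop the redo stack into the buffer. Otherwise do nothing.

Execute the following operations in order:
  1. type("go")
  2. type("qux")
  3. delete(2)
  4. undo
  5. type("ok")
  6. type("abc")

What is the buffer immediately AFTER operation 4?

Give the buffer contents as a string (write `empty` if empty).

Answer: goqux

Derivation:
After op 1 (type): buf='go' undo_depth=1 redo_depth=0
After op 2 (type): buf='goqux' undo_depth=2 redo_depth=0
After op 3 (delete): buf='goq' undo_depth=3 redo_depth=0
After op 4 (undo): buf='goqux' undo_depth=2 redo_depth=1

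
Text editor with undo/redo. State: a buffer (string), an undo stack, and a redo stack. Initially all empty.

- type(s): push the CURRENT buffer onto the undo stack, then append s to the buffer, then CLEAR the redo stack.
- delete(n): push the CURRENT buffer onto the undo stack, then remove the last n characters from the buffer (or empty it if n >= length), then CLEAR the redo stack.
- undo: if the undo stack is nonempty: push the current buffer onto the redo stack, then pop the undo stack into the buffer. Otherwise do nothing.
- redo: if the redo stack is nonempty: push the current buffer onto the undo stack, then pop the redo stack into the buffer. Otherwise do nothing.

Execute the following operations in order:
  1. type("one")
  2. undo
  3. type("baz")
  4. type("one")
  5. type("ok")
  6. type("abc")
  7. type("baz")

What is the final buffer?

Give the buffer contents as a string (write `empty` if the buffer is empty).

After op 1 (type): buf='one' undo_depth=1 redo_depth=0
After op 2 (undo): buf='(empty)' undo_depth=0 redo_depth=1
After op 3 (type): buf='baz' undo_depth=1 redo_depth=0
After op 4 (type): buf='bazone' undo_depth=2 redo_depth=0
After op 5 (type): buf='bazoneok' undo_depth=3 redo_depth=0
After op 6 (type): buf='bazoneokabc' undo_depth=4 redo_depth=0
After op 7 (type): buf='bazoneokabcbaz' undo_depth=5 redo_depth=0

Answer: bazoneokabcbaz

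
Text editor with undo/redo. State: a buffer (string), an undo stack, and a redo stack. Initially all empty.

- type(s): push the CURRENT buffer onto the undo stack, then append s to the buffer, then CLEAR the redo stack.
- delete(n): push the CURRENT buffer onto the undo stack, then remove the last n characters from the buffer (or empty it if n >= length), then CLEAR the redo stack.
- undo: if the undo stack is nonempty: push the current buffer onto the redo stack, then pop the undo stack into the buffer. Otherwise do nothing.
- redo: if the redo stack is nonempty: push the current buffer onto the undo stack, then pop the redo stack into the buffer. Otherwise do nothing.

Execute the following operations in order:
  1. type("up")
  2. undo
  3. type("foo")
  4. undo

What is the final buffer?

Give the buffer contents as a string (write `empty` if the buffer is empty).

Answer: empty

Derivation:
After op 1 (type): buf='up' undo_depth=1 redo_depth=0
After op 2 (undo): buf='(empty)' undo_depth=0 redo_depth=1
After op 3 (type): buf='foo' undo_depth=1 redo_depth=0
After op 4 (undo): buf='(empty)' undo_depth=0 redo_depth=1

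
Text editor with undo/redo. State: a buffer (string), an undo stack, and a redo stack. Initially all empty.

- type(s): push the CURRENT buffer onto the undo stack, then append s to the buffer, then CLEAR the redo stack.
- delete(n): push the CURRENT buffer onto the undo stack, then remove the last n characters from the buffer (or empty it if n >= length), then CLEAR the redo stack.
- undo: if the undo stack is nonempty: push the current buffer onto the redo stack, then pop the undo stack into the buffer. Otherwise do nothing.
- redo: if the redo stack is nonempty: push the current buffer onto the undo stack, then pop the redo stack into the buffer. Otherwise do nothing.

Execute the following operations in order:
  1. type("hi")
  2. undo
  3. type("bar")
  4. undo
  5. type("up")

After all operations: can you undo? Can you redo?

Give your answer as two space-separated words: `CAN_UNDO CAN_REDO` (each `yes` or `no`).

After op 1 (type): buf='hi' undo_depth=1 redo_depth=0
After op 2 (undo): buf='(empty)' undo_depth=0 redo_depth=1
After op 3 (type): buf='bar' undo_depth=1 redo_depth=0
After op 4 (undo): buf='(empty)' undo_depth=0 redo_depth=1
After op 5 (type): buf='up' undo_depth=1 redo_depth=0

Answer: yes no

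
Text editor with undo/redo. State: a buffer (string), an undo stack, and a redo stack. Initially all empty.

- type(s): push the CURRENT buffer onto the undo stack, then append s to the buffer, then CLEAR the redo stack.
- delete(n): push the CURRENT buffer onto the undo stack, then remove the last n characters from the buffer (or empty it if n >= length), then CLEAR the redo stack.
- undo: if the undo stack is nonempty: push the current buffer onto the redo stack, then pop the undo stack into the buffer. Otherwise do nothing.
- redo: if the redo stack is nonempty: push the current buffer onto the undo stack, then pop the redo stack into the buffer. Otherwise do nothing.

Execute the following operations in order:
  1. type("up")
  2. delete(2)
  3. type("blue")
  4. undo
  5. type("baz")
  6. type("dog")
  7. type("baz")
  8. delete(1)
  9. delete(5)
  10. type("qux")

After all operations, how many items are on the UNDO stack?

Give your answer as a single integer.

After op 1 (type): buf='up' undo_depth=1 redo_depth=0
After op 2 (delete): buf='(empty)' undo_depth=2 redo_depth=0
After op 3 (type): buf='blue' undo_depth=3 redo_depth=0
After op 4 (undo): buf='(empty)' undo_depth=2 redo_depth=1
After op 5 (type): buf='baz' undo_depth=3 redo_depth=0
After op 6 (type): buf='bazdog' undo_depth=4 redo_depth=0
After op 7 (type): buf='bazdogbaz' undo_depth=5 redo_depth=0
After op 8 (delete): buf='bazdogba' undo_depth=6 redo_depth=0
After op 9 (delete): buf='baz' undo_depth=7 redo_depth=0
After op 10 (type): buf='bazqux' undo_depth=8 redo_depth=0

Answer: 8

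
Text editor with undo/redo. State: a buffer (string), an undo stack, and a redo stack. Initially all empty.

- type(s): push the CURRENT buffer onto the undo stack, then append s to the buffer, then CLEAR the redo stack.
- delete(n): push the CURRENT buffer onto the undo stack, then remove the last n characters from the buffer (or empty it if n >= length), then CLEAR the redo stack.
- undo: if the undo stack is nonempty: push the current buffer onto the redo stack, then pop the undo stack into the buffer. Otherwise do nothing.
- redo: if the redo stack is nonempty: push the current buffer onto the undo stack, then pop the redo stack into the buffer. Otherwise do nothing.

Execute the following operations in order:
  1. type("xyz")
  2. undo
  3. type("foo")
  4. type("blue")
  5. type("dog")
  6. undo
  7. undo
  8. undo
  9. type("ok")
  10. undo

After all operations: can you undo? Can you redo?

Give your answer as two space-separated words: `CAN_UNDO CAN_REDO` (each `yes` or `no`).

Answer: no yes

Derivation:
After op 1 (type): buf='xyz' undo_depth=1 redo_depth=0
After op 2 (undo): buf='(empty)' undo_depth=0 redo_depth=1
After op 3 (type): buf='foo' undo_depth=1 redo_depth=0
After op 4 (type): buf='fooblue' undo_depth=2 redo_depth=0
After op 5 (type): buf='foobluedog' undo_depth=3 redo_depth=0
After op 6 (undo): buf='fooblue' undo_depth=2 redo_depth=1
After op 7 (undo): buf='foo' undo_depth=1 redo_depth=2
After op 8 (undo): buf='(empty)' undo_depth=0 redo_depth=3
After op 9 (type): buf='ok' undo_depth=1 redo_depth=0
After op 10 (undo): buf='(empty)' undo_depth=0 redo_depth=1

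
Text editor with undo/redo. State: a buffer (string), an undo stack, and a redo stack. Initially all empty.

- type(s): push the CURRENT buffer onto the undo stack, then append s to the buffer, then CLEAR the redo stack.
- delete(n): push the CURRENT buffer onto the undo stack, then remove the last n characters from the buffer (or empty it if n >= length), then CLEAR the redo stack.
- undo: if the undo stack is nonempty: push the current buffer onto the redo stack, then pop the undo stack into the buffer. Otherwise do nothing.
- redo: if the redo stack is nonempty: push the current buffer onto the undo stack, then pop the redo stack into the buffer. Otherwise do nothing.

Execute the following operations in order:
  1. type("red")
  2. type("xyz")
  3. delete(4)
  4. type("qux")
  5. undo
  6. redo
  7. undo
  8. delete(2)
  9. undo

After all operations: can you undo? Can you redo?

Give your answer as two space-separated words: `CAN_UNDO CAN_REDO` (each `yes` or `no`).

Answer: yes yes

Derivation:
After op 1 (type): buf='red' undo_depth=1 redo_depth=0
After op 2 (type): buf='redxyz' undo_depth=2 redo_depth=0
After op 3 (delete): buf='re' undo_depth=3 redo_depth=0
After op 4 (type): buf='requx' undo_depth=4 redo_depth=0
After op 5 (undo): buf='re' undo_depth=3 redo_depth=1
After op 6 (redo): buf='requx' undo_depth=4 redo_depth=0
After op 7 (undo): buf='re' undo_depth=3 redo_depth=1
After op 8 (delete): buf='(empty)' undo_depth=4 redo_depth=0
After op 9 (undo): buf='re' undo_depth=3 redo_depth=1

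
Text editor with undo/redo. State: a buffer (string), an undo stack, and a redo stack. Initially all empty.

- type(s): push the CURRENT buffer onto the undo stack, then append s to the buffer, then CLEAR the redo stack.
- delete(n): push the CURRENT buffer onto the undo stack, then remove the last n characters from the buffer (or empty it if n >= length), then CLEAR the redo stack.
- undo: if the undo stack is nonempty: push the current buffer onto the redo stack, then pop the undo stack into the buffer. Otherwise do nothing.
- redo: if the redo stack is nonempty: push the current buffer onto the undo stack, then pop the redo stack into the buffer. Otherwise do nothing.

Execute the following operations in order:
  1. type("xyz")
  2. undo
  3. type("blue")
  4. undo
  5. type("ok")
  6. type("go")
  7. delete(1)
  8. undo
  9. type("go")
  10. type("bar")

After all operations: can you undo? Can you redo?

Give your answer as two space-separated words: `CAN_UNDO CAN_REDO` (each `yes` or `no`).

Answer: yes no

Derivation:
After op 1 (type): buf='xyz' undo_depth=1 redo_depth=0
After op 2 (undo): buf='(empty)' undo_depth=0 redo_depth=1
After op 3 (type): buf='blue' undo_depth=1 redo_depth=0
After op 4 (undo): buf='(empty)' undo_depth=0 redo_depth=1
After op 5 (type): buf='ok' undo_depth=1 redo_depth=0
After op 6 (type): buf='okgo' undo_depth=2 redo_depth=0
After op 7 (delete): buf='okg' undo_depth=3 redo_depth=0
After op 8 (undo): buf='okgo' undo_depth=2 redo_depth=1
After op 9 (type): buf='okgogo' undo_depth=3 redo_depth=0
After op 10 (type): buf='okgogobar' undo_depth=4 redo_depth=0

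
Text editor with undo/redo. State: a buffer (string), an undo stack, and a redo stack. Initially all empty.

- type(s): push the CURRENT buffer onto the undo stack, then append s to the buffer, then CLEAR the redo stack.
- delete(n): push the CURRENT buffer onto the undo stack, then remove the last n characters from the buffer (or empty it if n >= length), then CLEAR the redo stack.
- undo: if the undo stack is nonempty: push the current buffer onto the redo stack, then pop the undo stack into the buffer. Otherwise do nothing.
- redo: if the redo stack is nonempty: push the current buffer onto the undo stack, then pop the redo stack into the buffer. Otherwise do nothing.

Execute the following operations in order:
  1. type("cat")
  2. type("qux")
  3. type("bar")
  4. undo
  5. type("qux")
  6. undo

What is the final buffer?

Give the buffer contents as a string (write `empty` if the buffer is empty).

Answer: catqux

Derivation:
After op 1 (type): buf='cat' undo_depth=1 redo_depth=0
After op 2 (type): buf='catqux' undo_depth=2 redo_depth=0
After op 3 (type): buf='catquxbar' undo_depth=3 redo_depth=0
After op 4 (undo): buf='catqux' undo_depth=2 redo_depth=1
After op 5 (type): buf='catquxqux' undo_depth=3 redo_depth=0
After op 6 (undo): buf='catqux' undo_depth=2 redo_depth=1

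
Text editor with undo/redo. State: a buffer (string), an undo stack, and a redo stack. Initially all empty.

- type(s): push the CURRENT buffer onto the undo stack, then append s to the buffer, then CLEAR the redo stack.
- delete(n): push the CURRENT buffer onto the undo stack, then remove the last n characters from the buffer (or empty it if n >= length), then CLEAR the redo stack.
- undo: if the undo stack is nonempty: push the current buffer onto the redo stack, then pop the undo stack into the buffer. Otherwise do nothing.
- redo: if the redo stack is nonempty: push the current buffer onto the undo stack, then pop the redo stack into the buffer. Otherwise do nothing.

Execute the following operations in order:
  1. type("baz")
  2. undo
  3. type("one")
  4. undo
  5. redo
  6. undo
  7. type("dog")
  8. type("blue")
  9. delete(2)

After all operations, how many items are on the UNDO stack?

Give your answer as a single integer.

After op 1 (type): buf='baz' undo_depth=1 redo_depth=0
After op 2 (undo): buf='(empty)' undo_depth=0 redo_depth=1
After op 3 (type): buf='one' undo_depth=1 redo_depth=0
After op 4 (undo): buf='(empty)' undo_depth=0 redo_depth=1
After op 5 (redo): buf='one' undo_depth=1 redo_depth=0
After op 6 (undo): buf='(empty)' undo_depth=0 redo_depth=1
After op 7 (type): buf='dog' undo_depth=1 redo_depth=0
After op 8 (type): buf='dogblue' undo_depth=2 redo_depth=0
After op 9 (delete): buf='dogbl' undo_depth=3 redo_depth=0

Answer: 3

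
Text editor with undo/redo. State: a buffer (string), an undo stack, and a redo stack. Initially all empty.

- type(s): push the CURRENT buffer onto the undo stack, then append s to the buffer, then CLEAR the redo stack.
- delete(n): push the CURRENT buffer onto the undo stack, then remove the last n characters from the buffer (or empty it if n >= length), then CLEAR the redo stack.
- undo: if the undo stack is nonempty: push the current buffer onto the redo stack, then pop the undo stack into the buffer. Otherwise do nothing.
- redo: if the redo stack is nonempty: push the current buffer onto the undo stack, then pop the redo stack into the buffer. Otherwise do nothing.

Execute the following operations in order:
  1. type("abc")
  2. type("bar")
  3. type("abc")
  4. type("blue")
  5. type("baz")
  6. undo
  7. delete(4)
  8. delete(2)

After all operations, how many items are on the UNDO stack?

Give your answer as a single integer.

Answer: 6

Derivation:
After op 1 (type): buf='abc' undo_depth=1 redo_depth=0
After op 2 (type): buf='abcbar' undo_depth=2 redo_depth=0
After op 3 (type): buf='abcbarabc' undo_depth=3 redo_depth=0
After op 4 (type): buf='abcbarabcblue' undo_depth=4 redo_depth=0
After op 5 (type): buf='abcbarabcbluebaz' undo_depth=5 redo_depth=0
After op 6 (undo): buf='abcbarabcblue' undo_depth=4 redo_depth=1
After op 7 (delete): buf='abcbarabc' undo_depth=5 redo_depth=0
After op 8 (delete): buf='abcbara' undo_depth=6 redo_depth=0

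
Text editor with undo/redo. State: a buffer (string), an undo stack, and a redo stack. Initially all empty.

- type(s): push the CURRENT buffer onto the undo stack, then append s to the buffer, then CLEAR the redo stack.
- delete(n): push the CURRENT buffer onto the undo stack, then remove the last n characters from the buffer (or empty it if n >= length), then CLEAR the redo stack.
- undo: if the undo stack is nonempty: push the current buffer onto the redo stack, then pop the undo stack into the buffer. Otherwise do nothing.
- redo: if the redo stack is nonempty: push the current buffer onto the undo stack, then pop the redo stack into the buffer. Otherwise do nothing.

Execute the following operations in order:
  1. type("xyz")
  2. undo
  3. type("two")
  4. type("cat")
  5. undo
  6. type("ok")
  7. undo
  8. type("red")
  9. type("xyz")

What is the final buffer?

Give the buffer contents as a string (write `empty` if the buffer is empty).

Answer: tworedxyz

Derivation:
After op 1 (type): buf='xyz' undo_depth=1 redo_depth=0
After op 2 (undo): buf='(empty)' undo_depth=0 redo_depth=1
After op 3 (type): buf='two' undo_depth=1 redo_depth=0
After op 4 (type): buf='twocat' undo_depth=2 redo_depth=0
After op 5 (undo): buf='two' undo_depth=1 redo_depth=1
After op 6 (type): buf='twook' undo_depth=2 redo_depth=0
After op 7 (undo): buf='two' undo_depth=1 redo_depth=1
After op 8 (type): buf='twored' undo_depth=2 redo_depth=0
After op 9 (type): buf='tworedxyz' undo_depth=3 redo_depth=0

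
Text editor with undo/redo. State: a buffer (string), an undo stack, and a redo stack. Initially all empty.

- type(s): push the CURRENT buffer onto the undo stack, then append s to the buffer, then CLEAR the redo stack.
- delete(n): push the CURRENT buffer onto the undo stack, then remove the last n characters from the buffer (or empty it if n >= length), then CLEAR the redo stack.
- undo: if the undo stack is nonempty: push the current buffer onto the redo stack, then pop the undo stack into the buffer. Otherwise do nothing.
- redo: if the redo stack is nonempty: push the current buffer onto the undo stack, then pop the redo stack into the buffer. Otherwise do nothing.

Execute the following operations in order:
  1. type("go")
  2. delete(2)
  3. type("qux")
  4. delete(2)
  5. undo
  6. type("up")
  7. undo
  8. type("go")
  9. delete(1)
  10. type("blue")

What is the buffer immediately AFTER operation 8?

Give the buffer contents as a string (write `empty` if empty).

Answer: quxgo

Derivation:
After op 1 (type): buf='go' undo_depth=1 redo_depth=0
After op 2 (delete): buf='(empty)' undo_depth=2 redo_depth=0
After op 3 (type): buf='qux' undo_depth=3 redo_depth=0
After op 4 (delete): buf='q' undo_depth=4 redo_depth=0
After op 5 (undo): buf='qux' undo_depth=3 redo_depth=1
After op 6 (type): buf='quxup' undo_depth=4 redo_depth=0
After op 7 (undo): buf='qux' undo_depth=3 redo_depth=1
After op 8 (type): buf='quxgo' undo_depth=4 redo_depth=0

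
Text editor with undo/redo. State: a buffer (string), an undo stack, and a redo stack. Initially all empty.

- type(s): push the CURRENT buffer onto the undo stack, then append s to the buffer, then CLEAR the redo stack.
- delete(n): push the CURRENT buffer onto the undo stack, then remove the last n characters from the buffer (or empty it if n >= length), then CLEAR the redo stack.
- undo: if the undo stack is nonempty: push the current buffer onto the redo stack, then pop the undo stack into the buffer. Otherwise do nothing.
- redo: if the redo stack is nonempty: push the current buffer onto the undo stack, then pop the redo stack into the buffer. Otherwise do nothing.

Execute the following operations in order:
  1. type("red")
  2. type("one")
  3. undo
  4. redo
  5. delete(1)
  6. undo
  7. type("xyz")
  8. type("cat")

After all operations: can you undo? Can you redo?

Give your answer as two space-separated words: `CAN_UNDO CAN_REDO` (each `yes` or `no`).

After op 1 (type): buf='red' undo_depth=1 redo_depth=0
After op 2 (type): buf='redone' undo_depth=2 redo_depth=0
After op 3 (undo): buf='red' undo_depth=1 redo_depth=1
After op 4 (redo): buf='redone' undo_depth=2 redo_depth=0
After op 5 (delete): buf='redon' undo_depth=3 redo_depth=0
After op 6 (undo): buf='redone' undo_depth=2 redo_depth=1
After op 7 (type): buf='redonexyz' undo_depth=3 redo_depth=0
After op 8 (type): buf='redonexyzcat' undo_depth=4 redo_depth=0

Answer: yes no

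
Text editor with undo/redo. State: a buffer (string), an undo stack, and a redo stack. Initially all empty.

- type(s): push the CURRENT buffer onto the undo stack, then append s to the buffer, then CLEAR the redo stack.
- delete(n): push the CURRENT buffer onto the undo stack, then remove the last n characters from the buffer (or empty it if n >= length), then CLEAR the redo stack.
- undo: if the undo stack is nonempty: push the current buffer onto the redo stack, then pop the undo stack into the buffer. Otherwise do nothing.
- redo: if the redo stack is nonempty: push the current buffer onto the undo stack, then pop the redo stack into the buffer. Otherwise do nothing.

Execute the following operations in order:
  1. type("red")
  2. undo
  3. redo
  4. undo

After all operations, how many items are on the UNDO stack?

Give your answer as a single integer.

Answer: 0

Derivation:
After op 1 (type): buf='red' undo_depth=1 redo_depth=0
After op 2 (undo): buf='(empty)' undo_depth=0 redo_depth=1
After op 3 (redo): buf='red' undo_depth=1 redo_depth=0
After op 4 (undo): buf='(empty)' undo_depth=0 redo_depth=1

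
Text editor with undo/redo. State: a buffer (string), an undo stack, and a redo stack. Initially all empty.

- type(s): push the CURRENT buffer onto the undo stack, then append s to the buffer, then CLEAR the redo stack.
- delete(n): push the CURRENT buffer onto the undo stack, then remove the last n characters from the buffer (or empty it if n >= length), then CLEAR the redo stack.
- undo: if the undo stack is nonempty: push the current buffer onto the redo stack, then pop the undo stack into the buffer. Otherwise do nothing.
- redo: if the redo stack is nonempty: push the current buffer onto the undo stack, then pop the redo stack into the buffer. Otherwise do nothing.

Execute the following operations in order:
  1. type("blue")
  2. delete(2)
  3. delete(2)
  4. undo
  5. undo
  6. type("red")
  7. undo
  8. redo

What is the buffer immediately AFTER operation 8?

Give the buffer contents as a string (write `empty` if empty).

Answer: bluered

Derivation:
After op 1 (type): buf='blue' undo_depth=1 redo_depth=0
After op 2 (delete): buf='bl' undo_depth=2 redo_depth=0
After op 3 (delete): buf='(empty)' undo_depth=3 redo_depth=0
After op 4 (undo): buf='bl' undo_depth=2 redo_depth=1
After op 5 (undo): buf='blue' undo_depth=1 redo_depth=2
After op 6 (type): buf='bluered' undo_depth=2 redo_depth=0
After op 7 (undo): buf='blue' undo_depth=1 redo_depth=1
After op 8 (redo): buf='bluered' undo_depth=2 redo_depth=0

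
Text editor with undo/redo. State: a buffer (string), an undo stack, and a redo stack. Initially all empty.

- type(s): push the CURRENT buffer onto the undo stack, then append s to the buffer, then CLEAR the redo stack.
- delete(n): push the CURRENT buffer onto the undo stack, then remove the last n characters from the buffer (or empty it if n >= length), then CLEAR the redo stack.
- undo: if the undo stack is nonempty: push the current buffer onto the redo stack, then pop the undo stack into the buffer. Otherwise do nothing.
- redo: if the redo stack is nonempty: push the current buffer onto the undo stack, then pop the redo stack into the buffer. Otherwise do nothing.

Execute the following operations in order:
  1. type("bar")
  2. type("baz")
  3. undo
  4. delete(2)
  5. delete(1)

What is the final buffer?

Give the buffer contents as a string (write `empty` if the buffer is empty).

After op 1 (type): buf='bar' undo_depth=1 redo_depth=0
After op 2 (type): buf='barbaz' undo_depth=2 redo_depth=0
After op 3 (undo): buf='bar' undo_depth=1 redo_depth=1
After op 4 (delete): buf='b' undo_depth=2 redo_depth=0
After op 5 (delete): buf='(empty)' undo_depth=3 redo_depth=0

Answer: empty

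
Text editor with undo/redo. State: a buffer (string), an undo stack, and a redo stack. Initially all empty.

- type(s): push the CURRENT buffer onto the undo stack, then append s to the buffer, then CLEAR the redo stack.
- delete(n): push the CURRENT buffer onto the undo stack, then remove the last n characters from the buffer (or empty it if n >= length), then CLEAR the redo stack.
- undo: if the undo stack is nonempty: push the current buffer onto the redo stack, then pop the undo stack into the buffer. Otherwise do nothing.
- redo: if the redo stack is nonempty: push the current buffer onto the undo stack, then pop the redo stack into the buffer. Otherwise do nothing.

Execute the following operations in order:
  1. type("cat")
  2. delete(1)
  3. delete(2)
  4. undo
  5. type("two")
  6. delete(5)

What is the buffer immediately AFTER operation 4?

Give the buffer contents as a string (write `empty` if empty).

Answer: ca

Derivation:
After op 1 (type): buf='cat' undo_depth=1 redo_depth=0
After op 2 (delete): buf='ca' undo_depth=2 redo_depth=0
After op 3 (delete): buf='(empty)' undo_depth=3 redo_depth=0
After op 4 (undo): buf='ca' undo_depth=2 redo_depth=1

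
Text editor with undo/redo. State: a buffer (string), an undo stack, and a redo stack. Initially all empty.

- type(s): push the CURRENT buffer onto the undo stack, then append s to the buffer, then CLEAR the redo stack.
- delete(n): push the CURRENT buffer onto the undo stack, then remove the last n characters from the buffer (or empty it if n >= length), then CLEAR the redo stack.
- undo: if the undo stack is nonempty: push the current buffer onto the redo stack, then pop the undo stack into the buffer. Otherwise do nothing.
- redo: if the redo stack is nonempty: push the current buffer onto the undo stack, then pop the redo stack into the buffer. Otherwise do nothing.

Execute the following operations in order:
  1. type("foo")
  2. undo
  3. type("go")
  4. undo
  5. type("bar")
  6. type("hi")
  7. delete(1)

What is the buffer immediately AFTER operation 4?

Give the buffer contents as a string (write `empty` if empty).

After op 1 (type): buf='foo' undo_depth=1 redo_depth=0
After op 2 (undo): buf='(empty)' undo_depth=0 redo_depth=1
After op 3 (type): buf='go' undo_depth=1 redo_depth=0
After op 4 (undo): buf='(empty)' undo_depth=0 redo_depth=1

Answer: empty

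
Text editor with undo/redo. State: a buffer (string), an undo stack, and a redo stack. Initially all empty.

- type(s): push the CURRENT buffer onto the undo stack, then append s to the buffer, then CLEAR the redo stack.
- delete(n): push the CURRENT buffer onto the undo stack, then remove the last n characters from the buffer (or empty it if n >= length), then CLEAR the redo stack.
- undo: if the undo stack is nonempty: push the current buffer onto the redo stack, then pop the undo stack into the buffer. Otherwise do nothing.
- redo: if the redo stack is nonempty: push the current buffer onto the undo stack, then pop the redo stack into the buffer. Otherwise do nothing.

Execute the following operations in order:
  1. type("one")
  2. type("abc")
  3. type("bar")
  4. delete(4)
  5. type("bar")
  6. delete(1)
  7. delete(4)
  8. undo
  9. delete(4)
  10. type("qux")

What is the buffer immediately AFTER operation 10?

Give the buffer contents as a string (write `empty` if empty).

Answer: onequx

Derivation:
After op 1 (type): buf='one' undo_depth=1 redo_depth=0
After op 2 (type): buf='oneabc' undo_depth=2 redo_depth=0
After op 3 (type): buf='oneabcbar' undo_depth=3 redo_depth=0
After op 4 (delete): buf='oneab' undo_depth=4 redo_depth=0
After op 5 (type): buf='oneabbar' undo_depth=5 redo_depth=0
After op 6 (delete): buf='oneabba' undo_depth=6 redo_depth=0
After op 7 (delete): buf='one' undo_depth=7 redo_depth=0
After op 8 (undo): buf='oneabba' undo_depth=6 redo_depth=1
After op 9 (delete): buf='one' undo_depth=7 redo_depth=0
After op 10 (type): buf='onequx' undo_depth=8 redo_depth=0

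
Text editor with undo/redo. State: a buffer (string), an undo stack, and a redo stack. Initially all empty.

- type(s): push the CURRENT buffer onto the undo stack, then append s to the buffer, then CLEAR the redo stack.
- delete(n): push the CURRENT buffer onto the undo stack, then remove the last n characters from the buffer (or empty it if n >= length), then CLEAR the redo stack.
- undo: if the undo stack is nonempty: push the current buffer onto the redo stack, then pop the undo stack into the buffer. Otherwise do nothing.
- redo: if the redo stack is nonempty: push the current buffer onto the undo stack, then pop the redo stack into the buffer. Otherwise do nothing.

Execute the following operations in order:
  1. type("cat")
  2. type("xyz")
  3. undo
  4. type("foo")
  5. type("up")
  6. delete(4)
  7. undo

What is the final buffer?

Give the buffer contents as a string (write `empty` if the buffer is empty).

After op 1 (type): buf='cat' undo_depth=1 redo_depth=0
After op 2 (type): buf='catxyz' undo_depth=2 redo_depth=0
After op 3 (undo): buf='cat' undo_depth=1 redo_depth=1
After op 4 (type): buf='catfoo' undo_depth=2 redo_depth=0
After op 5 (type): buf='catfooup' undo_depth=3 redo_depth=0
After op 6 (delete): buf='catf' undo_depth=4 redo_depth=0
After op 7 (undo): buf='catfooup' undo_depth=3 redo_depth=1

Answer: catfooup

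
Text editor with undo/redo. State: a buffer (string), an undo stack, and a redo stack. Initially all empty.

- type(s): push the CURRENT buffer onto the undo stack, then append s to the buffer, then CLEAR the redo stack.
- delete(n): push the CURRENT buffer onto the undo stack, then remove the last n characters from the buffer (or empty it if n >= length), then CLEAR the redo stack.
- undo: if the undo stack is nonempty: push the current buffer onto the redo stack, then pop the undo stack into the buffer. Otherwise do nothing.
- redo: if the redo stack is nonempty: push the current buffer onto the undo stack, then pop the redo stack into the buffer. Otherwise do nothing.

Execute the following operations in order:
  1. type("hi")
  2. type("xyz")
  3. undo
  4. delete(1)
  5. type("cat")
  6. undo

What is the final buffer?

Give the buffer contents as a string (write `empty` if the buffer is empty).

Answer: h

Derivation:
After op 1 (type): buf='hi' undo_depth=1 redo_depth=0
After op 2 (type): buf='hixyz' undo_depth=2 redo_depth=0
After op 3 (undo): buf='hi' undo_depth=1 redo_depth=1
After op 4 (delete): buf='h' undo_depth=2 redo_depth=0
After op 5 (type): buf='hcat' undo_depth=3 redo_depth=0
After op 6 (undo): buf='h' undo_depth=2 redo_depth=1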